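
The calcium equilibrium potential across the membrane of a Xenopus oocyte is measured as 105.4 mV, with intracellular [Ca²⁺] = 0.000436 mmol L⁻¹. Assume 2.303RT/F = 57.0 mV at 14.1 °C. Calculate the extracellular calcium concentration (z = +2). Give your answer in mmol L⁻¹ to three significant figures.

2.18 mmol L⁻¹

Nernst: E = (57.0/2) · log₁₀([out]/[in]), so log₁₀([out]/[in]) = 105.4 × 2 / 57.0 = 3.6982.
[out]/[in] = 10^(3.6982) = 4992.
[out] = 4992 × 0.000436 = 2.176 mmol L⁻¹.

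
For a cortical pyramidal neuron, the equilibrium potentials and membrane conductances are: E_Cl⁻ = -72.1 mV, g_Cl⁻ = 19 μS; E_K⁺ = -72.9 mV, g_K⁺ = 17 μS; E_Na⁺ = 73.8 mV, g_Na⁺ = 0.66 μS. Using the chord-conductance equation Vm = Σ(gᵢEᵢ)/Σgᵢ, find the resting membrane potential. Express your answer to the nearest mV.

Σ gᵢEᵢ = 19·(-72.1) + 17·(-72.9) + 0.66·(73.8) = -2560.49
Σ gᵢ = 19 + 17 + 0.66 = 36.66
Vm = -2560.49 / 36.66 = -69.84 mV

-70 mV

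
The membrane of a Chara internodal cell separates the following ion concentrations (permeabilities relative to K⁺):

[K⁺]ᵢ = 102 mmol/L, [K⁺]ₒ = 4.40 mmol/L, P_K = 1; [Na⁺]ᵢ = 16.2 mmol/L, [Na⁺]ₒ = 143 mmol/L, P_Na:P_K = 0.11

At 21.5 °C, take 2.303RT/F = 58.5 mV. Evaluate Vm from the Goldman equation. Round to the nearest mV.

Vm = 58.5 · log₁₀[(Σ P·[cation]ₒ + Σ P·[anion]ᵢ) / (Σ P·[cation]ᵢ + Σ P·[anion]ₒ)]
Numerator = 1×4.40 + 0.11×143 = 20.13
Denominator = 1×102 + 0.11×16.2 = 103.8
Vm = 58.5 · log₁₀(0.19396) = 58.5 × (-0.7123) = -41.67 mV

-42 mV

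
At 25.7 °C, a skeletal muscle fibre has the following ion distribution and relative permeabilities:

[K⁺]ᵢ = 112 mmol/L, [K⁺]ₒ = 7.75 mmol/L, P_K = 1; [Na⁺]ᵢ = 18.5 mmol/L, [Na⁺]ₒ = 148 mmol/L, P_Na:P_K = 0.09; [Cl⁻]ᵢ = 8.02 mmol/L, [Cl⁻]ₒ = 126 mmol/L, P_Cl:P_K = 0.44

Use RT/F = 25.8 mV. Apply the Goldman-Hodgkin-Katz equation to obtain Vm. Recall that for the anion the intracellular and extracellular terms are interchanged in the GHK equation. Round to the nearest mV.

Vm = 25.8 · ln[(Σ P·[cation]ₒ + Σ P·[anion]ᵢ) / (Σ P·[cation]ᵢ + Σ P·[anion]ₒ)]
Numerator = 1×7.75 + 0.09×148 + 0.44×8.02 = 24.6
Denominator = 1×112 + 0.09×18.5 + 0.44×126 = 169.1
Vm = 25.8 · ln(0.14546) = 25.8 × (-1.9278) = -49.74 mV

-50 mV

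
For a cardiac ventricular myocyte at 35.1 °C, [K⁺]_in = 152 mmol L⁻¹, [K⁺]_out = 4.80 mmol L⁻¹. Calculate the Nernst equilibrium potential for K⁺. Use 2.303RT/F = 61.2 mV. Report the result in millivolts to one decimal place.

-91.8 mV

E = (61.2/z) · log₁₀([K⁺]_out/[K⁺]_in) with z = +1.
= (61.2/1) · log₁₀(4.80/152) = 61.20 · log₁₀(0.03158)
= 61.20 · (-1.5006) = -91.84 mV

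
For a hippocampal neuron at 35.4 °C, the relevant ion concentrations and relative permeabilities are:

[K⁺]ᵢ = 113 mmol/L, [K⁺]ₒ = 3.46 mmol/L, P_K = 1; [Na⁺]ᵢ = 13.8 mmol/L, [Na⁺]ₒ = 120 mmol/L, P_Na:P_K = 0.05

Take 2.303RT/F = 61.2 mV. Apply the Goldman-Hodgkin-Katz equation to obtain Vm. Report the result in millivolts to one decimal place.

Vm = 61.2 · log₁₀[(Σ P·[cation]ₒ + Σ P·[anion]ᵢ) / (Σ P·[cation]ᵢ + Σ P·[anion]ₒ)]
Numerator = 1×3.46 + 0.05×120 = 9.46
Denominator = 1×113 + 0.05×13.8 = 113.7
Vm = 61.2 · log₁₀(0.083209) = 61.2 × (-1.0798) = -66.09 mV

-66.1 mV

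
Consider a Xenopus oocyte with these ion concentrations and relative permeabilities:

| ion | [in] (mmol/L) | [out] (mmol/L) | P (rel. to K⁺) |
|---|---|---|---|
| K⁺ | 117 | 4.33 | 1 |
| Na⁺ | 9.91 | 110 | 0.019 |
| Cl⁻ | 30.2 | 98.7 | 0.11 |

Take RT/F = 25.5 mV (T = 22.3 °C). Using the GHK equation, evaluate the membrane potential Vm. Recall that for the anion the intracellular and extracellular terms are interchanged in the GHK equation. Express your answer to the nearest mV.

-66 mV

Vm = 25.5 · ln[(Σ P·[cation]ₒ + Σ P·[anion]ᵢ) / (Σ P·[cation]ᵢ + Σ P·[anion]ₒ)]
Numerator = 1×4.33 + 0.019×110 + 0.11×30.2 = 9.742
Denominator = 1×117 + 0.019×9.91 + 0.11×98.7 = 128
Vm = 25.5 · ln(0.076082) = 25.5 × (-2.5759) = -65.69 mV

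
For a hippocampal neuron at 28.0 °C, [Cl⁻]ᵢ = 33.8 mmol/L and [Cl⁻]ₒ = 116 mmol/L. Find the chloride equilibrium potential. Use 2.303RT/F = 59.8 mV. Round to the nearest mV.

E = (59.8/z) · log₁₀([Cl⁻]_out/[Cl⁻]_in) with z = -1.
For an anion, dividing by z = -1 reverses the sign.
= (59.8/-1) · log₁₀(116/33.8) = -59.80 · log₁₀(3.432)
= -59.80 · (0.5355) = -32.03 mV

-32 mV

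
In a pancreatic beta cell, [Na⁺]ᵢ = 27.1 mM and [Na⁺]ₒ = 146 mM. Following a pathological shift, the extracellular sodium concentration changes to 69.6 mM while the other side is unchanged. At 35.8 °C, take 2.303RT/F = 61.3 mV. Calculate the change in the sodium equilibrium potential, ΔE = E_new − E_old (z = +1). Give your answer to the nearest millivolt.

E_old = (61.3/1)·log₁₀(146/27.1) = 44.83 mV
E_new = (61.3/1)·log₁₀(69.6/27.1) = 25.11 mV
ΔE = 25.11 − (44.83) = -19.72 mV

-20 mV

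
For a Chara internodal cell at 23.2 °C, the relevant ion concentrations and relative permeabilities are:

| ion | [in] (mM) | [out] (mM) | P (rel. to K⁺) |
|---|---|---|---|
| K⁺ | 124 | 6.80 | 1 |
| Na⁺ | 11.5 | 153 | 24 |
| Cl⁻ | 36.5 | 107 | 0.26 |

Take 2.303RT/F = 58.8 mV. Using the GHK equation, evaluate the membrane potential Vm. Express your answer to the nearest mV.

55 mV

Vm = 58.8 · log₁₀[(Σ P·[cation]ₒ + Σ P·[anion]ᵢ) / (Σ P·[cation]ᵢ + Σ P·[anion]ₒ)]
Numerator = 1×6.80 + 24×153 + 0.26×36.5 = 3688
Denominator = 1×124 + 24×11.5 + 0.26×107 = 427.8
Vm = 58.8 · log₁₀(8.6211) = 58.8 × (0.9356) = 55.01 mV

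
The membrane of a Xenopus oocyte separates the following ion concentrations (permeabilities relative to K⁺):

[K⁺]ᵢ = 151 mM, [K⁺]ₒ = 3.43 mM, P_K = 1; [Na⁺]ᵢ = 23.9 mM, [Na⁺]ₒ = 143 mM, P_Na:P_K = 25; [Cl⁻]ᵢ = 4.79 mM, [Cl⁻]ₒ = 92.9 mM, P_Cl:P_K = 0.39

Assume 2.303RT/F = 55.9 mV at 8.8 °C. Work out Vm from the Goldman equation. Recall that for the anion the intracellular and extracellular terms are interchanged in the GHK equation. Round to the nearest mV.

37 mV

Vm = 55.9 · log₁₀[(Σ P·[cation]ₒ + Σ P·[anion]ᵢ) / (Σ P·[cation]ᵢ + Σ P·[anion]ₒ)]
Numerator = 1×3.43 + 25×143 + 0.39×4.79 = 3580
Denominator = 1×151 + 25×23.9 + 0.39×92.9 = 784.7
Vm = 55.9 · log₁₀(4.5625) = 55.9 × (0.6592) = 36.85 mV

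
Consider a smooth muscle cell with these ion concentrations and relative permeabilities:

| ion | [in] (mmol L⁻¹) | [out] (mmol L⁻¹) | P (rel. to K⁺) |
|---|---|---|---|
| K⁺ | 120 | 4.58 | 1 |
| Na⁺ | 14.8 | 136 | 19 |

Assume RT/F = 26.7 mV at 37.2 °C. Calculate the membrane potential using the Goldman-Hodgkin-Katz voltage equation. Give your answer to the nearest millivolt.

50 mV

Vm = 26.7 · ln[(Σ P·[cation]ₒ + Σ P·[anion]ᵢ) / (Σ P·[cation]ᵢ + Σ P·[anion]ₒ)]
Numerator = 1×4.58 + 19×136 = 2589
Denominator = 1×120 + 19×14.8 = 401.2
Vm = 26.7 · ln(6.4521) = 26.7 × (1.8644) = 49.78 mV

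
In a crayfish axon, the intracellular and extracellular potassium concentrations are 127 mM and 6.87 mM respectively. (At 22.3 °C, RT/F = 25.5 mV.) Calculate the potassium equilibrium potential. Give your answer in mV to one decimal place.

E = (25.5/z) · ln([K⁺]_out/[K⁺]_in) with z = +1.
= (25.5/1) · ln(6.87/127) = 25.50 · ln(0.05409)
= 25.50 · (-2.9170) = -74.38 mV

-74.4 mV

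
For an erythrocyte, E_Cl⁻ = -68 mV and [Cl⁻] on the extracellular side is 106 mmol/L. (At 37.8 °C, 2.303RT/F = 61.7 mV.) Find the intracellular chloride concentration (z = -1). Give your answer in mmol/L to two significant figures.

Nernst: E = (61.7/-1) · log₁₀([out]/[in]), so log₁₀([out]/[in]) = -68.0 × -1 / 61.7 = 1.1021.
[out]/[in] = 10^(1.1021) = 12.65.
[in] = 106 / 12.65 = 8.379 mmol/L.

8.4 mmol/L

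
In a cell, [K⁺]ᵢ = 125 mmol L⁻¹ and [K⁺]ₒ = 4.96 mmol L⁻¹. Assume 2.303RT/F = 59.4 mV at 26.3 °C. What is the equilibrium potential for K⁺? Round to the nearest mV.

-83 mV

E = (59.4/z) · log₁₀([K⁺]_out/[K⁺]_in) with z = +1.
= (59.4/1) · log₁₀(4.96/125) = 59.40 · log₁₀(0.03968)
= 59.40 · (-1.4014) = -83.24 mV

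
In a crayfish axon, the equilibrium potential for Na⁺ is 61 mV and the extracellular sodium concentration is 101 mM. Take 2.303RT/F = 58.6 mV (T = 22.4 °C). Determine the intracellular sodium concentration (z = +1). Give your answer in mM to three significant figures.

Nernst: E = (58.6/1) · log₁₀([out]/[in]), so log₁₀([out]/[in]) = 61.0 × 1 / 58.6 = 1.0410.
[out]/[in] = 10^(1.0410) = 10.99.
[in] = 101 / 10.99 = 9.191 mM.

9.19 mM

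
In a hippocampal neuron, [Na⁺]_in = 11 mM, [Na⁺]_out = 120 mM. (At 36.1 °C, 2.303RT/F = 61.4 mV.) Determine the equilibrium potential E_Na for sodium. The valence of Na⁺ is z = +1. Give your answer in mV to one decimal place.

63.7 mV

E = (61.4/z) · log₁₀([Na⁺]_out/[Na⁺]_in) with z = +1.
= (61.4/1) · log₁₀(120/11) = 61.40 · log₁₀(10.91)
= 61.40 · (1.0378) = 63.72 mV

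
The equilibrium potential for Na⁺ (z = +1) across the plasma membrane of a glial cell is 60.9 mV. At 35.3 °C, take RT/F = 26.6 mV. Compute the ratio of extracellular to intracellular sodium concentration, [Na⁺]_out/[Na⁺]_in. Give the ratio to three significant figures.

ln([out]/[in]) = E·z/(26.6) = 60.9 × 1 / 26.6 = 2.2895
[out]/[in] = e^(2.2895) = 9.87

9.87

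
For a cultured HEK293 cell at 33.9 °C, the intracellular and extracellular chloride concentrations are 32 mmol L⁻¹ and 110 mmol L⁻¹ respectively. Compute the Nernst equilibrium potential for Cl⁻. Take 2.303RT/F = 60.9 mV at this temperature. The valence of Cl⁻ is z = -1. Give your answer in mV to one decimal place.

-32.7 mV

E = (60.9/z) · log₁₀([Cl⁻]_out/[Cl⁻]_in) with z = -1.
For an anion, dividing by z = -1 reverses the sign.
= (60.9/-1) · log₁₀(110/32) = -60.90 · log₁₀(3.438)
= -60.90 · (0.5362) = -32.66 mV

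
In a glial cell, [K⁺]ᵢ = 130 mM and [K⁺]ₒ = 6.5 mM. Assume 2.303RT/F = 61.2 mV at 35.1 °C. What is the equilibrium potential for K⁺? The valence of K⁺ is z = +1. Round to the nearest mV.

E = (61.2/z) · log₁₀([K⁺]_out/[K⁺]_in) with z = +1.
= (61.2/1) · log₁₀(6.5/130) = 61.20 · log₁₀(0.05)
= 61.20 · (-1.3010) = -79.62 mV

-80 mV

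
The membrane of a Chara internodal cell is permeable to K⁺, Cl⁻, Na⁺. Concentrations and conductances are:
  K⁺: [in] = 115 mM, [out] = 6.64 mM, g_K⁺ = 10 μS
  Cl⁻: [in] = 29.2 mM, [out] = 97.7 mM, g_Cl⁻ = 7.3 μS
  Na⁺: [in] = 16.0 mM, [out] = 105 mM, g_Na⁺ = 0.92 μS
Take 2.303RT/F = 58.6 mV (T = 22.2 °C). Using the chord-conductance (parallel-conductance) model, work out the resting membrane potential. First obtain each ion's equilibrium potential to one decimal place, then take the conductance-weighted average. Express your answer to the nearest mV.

E_K⁺ = (58.6/1)·log₁₀(6.64/115) = -72.6 mV
E_Cl⁻ = (58.6/-1)·log₁₀(97.7/29.2) = -30.7 mV
E_Na⁺ = (58.6/1)·log₁₀(105/16.0) = 47.9 mV
Vm = (Σ gᵢEᵢ)/(Σ gᵢ) = (10·-72.6 + 7.3·-30.7 + 0.92·47.9) / (10 + 7.3 + 0.92)
= -906.04 / 18.22 = -49.73 mV

-50 mV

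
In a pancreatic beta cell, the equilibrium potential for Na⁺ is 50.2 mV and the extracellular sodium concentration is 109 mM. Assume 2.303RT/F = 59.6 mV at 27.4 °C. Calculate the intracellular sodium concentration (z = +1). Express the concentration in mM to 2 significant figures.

Nernst: E = (59.6/1) · log₁₀([out]/[in]), so log₁₀([out]/[in]) = 50.2 × 1 / 59.6 = 0.8423.
[out]/[in] = 10^(0.8423) = 6.955.
[in] = 109 / 6.955 = 15.67 mM.

16 mM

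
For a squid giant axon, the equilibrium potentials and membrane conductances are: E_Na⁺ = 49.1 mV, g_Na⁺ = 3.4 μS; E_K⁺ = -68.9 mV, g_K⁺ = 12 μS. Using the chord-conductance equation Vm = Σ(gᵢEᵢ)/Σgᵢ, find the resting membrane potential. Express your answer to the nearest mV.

Σ gᵢEᵢ = 3.4·(49.1) + 12·(-68.9) = -659.86
Σ gᵢ = 3.4 + 12 = 15.4
Vm = -659.86 / 15.4 = -42.85 mV

-43 mV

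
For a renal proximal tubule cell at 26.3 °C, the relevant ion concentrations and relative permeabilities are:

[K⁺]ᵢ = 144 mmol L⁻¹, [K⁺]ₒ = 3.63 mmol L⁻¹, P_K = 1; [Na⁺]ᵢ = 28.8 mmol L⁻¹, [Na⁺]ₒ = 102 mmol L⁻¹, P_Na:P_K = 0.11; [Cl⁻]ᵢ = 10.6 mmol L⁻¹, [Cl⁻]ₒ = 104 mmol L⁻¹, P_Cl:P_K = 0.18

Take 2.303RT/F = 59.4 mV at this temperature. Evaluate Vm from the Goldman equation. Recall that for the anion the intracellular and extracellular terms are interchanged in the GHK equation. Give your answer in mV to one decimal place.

Vm = 59.4 · log₁₀[(Σ P·[cation]ₒ + Σ P·[anion]ᵢ) / (Σ P·[cation]ᵢ + Σ P·[anion]ₒ)]
Numerator = 1×3.63 + 0.11×102 + 0.18×10.6 = 16.76
Denominator = 1×144 + 0.11×28.8 + 0.18×104 = 165.9
Vm = 59.4 · log₁₀(0.10102) = 59.4 × (-0.9956) = -59.14 mV

-59.1 mV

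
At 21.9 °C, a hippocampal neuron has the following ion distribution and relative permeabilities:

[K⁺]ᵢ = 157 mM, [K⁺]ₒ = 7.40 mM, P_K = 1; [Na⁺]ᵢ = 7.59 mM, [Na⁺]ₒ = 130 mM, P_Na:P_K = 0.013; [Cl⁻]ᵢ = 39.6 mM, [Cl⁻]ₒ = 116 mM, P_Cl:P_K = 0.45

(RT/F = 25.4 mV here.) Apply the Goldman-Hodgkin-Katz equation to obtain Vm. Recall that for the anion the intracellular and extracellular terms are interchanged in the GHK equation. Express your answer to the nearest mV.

-52 mV

Vm = 25.4 · ln[(Σ P·[cation]ₒ + Σ P·[anion]ᵢ) / (Σ P·[cation]ᵢ + Σ P·[anion]ₒ)]
Numerator = 1×7.40 + 0.013×130 + 0.45×39.6 = 26.91
Denominator = 1×157 + 0.013×7.59 + 0.45×116 = 209.3
Vm = 25.4 · ln(0.12857) = 25.4 × (-2.0513) = -52.10 mV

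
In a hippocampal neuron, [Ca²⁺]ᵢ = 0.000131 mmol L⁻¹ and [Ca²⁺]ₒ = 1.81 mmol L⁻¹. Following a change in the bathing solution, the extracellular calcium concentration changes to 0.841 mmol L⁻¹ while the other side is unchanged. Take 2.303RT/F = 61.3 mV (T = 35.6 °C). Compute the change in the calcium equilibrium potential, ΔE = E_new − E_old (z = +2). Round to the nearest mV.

-10 mV

E_old = (61.3/2)·log₁₀(1.81/0.000131) = 126.90 mV
E_new = (61.3/2)·log₁₀(0.841/0.000131) = 116.70 mV
ΔE = 116.70 − (126.90) = -10.20 mV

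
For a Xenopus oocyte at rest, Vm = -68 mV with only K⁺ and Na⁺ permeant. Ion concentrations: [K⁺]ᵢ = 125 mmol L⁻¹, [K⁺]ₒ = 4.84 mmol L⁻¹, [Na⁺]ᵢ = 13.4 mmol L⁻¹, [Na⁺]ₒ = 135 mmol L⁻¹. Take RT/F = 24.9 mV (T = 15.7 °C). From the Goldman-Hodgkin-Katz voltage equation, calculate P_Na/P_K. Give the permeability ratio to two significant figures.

Let α = P_Na/P_K. GHK: Vm = 24.9·ln[(Kₒ + α·Naₒ)/(Kᵢ + α·Naᵢ)].
e^(Vm/24.9) = e^(-68.0/24.9) = 0.065159
So 0.065159·(Kᵢ + α·Naᵢ) = Kₒ + α·Naₒ → α = (0.065159·125.0 − 4.84) / (135.0 − 0.065159·13.4)
α = (8.145 − 4.84) / (135.0 − 0.8731) = 3.305/134.1 = 0.02464

0.025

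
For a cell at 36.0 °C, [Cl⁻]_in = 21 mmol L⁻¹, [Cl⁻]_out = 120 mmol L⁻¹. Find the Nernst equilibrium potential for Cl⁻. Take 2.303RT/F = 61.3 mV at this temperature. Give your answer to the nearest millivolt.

E = (61.3/z) · log₁₀([Cl⁻]_out/[Cl⁻]_in) with z = -1.
For an anion, dividing by z = -1 reverses the sign.
= (61.3/-1) · log₁₀(120/21) = -61.30 · log₁₀(5.714)
= -61.30 · (0.7570) = -46.40 mV

-46 mV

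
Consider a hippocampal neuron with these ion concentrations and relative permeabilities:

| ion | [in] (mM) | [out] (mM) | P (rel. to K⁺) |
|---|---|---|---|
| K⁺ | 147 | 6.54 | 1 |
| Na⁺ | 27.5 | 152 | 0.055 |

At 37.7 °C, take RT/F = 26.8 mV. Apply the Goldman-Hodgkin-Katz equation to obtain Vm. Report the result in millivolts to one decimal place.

-61.6 mV

Vm = 26.8 · ln[(Σ P·[cation]ₒ + Σ P·[anion]ᵢ) / (Σ P·[cation]ᵢ + Σ P·[anion]ₒ)]
Numerator = 1×6.54 + 0.055×152 = 14.9
Denominator = 1×147 + 0.055×27.5 = 148.5
Vm = 26.8 · ln(0.10033) = 26.8 × (-2.2993) = -61.62 mV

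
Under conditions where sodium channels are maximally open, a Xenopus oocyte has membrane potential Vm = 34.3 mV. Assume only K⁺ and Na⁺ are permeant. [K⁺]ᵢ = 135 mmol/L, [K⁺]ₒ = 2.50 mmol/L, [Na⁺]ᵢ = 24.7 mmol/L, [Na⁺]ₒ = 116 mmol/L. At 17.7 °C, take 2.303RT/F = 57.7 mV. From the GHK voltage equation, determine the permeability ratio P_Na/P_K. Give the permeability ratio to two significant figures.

28

Let α = P_Na/P_K. GHK: Vm = 57.7·log₁₀[(Kₒ + α·Naₒ)/(Kᵢ + α·Naᵢ)].
10^(Vm/57.7) = 10^(34.3/57.7) = 3.9306
So 3.9306·(Kᵢ + α·Naᵢ) = Kₒ + α·Naₒ → α = (3.9306·135.0 − 2.5) / (116.0 − 3.9306·24.7)
α = (530.6 − 2.5) / (116.0 − 97.08) = 528.1/18.92 = 27.92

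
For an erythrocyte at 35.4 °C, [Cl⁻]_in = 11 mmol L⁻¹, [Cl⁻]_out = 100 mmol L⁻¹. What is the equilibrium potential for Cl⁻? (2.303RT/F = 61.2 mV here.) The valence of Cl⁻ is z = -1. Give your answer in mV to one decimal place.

-58.7 mV

E = (61.2/z) · log₁₀([Cl⁻]_out/[Cl⁻]_in) with z = -1.
For an anion, dividing by z = -1 reverses the sign.
= (61.2/-1) · log₁₀(100/11) = -61.20 · log₁₀(9.091)
= -61.20 · (0.9586) = -58.67 mV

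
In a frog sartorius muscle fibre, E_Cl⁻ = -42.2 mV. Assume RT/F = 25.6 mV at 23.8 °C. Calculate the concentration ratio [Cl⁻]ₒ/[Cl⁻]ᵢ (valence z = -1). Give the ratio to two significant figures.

5.2

ln([out]/[in]) = E·z/(25.6) = -42.2 × -1 / 25.6 = 1.6484
[out]/[in] = e^(1.6484) = 5.199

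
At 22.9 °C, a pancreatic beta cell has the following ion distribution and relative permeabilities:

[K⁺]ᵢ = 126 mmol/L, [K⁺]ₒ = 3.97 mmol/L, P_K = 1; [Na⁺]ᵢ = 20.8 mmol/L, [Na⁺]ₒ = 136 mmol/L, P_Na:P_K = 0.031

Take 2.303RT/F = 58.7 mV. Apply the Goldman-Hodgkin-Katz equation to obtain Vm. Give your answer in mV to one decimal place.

-69.8 mV

Vm = 58.7 · log₁₀[(Σ P·[cation]ₒ + Σ P·[anion]ᵢ) / (Σ P·[cation]ᵢ + Σ P·[anion]ₒ)]
Numerator = 1×3.97 + 0.031×136 = 8.186
Denominator = 1×126 + 0.031×20.8 = 126.6
Vm = 58.7 · log₁₀(0.064637) = 58.7 × (-1.1895) = -69.82 mV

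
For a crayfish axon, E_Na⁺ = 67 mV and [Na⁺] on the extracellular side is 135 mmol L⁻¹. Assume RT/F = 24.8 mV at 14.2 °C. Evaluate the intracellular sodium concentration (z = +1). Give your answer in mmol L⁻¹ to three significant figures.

Nernst: E = (24.8/1) · ln([out]/[in]), so ln([out]/[in]) = 67.0 × 1 / 24.8 = 2.7016.
[out]/[in] = e^(2.7016) = 14.9.
[in] = 135 / 14.9 = 9.058 mmol L⁻¹.

9.06 mmol L⁻¹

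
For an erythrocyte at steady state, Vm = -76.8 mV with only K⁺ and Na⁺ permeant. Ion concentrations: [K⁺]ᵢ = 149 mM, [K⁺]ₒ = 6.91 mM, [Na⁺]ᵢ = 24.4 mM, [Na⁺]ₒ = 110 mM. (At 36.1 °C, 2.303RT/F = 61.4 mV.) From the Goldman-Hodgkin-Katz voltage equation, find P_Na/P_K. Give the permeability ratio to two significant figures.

Let α = P_Na/P_K. GHK: Vm = 61.4·log₁₀[(Kₒ + α·Naₒ)/(Kᵢ + α·Naᵢ)].
10^(Vm/61.4) = 10^(-76.8/61.4) = 0.056129
So 0.056129·(Kᵢ + α·Naᵢ) = Kₒ + α·Naₒ → α = (0.056129·149.0 − 6.91) / (110.0 − 0.056129·24.4)
α = (8.363 − 6.91) / (110.0 − 1.37) = 1.453/108.6 = 0.01338

0.013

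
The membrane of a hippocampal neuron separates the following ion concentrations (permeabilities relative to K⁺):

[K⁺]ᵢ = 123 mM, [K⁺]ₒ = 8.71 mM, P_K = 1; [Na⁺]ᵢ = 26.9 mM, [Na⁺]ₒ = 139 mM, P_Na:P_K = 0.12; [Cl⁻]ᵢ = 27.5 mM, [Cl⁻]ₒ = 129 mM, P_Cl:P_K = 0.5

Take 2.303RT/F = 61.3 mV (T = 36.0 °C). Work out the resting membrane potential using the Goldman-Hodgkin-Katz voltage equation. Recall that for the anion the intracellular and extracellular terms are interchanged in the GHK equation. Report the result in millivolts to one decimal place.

-42.2 mV

Vm = 61.3 · log₁₀[(Σ P·[cation]ₒ + Σ P·[anion]ᵢ) / (Σ P·[cation]ᵢ + Σ P·[anion]ₒ)]
Numerator = 1×8.71 + 0.12×139 + 0.5×27.5 = 39.14
Denominator = 1×123 + 0.12×26.9 + 0.5×129 = 190.7
Vm = 61.3 · log₁₀(0.20521) = 61.3 × (-0.6878) = -42.16 mV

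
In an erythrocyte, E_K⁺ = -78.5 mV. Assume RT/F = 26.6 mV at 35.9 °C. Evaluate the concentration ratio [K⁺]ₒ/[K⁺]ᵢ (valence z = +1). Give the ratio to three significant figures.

0.0523

ln([out]/[in]) = E·z/(26.6) = -78.5 × 1 / 26.6 = -2.9511
[out]/[in] = e^(-2.9511) = 0.05228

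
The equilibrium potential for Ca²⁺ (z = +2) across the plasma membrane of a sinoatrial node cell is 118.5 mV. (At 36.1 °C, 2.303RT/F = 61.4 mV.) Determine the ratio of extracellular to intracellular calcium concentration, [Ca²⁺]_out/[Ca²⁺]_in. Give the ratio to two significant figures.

log₁₀([out]/[in]) = E·z/(61.4) = 118.5 × 2 / 61.4 = 3.8599
[out]/[in] = 10^(3.8599) = 7243

7200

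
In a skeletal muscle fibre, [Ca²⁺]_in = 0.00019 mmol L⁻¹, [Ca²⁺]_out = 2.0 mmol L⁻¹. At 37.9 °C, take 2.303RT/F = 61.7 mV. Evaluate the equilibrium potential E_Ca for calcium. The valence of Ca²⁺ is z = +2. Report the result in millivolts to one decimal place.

124.1 mV

E = (61.7/z) · log₁₀([Ca²⁺]_out/[Ca²⁺]_in) with z = +2.
= (61.7/2) · log₁₀(2.0/0.00019) = 30.85 · log₁₀(1.053e+04)
= 30.85 · (4.0223) = 124.09 mV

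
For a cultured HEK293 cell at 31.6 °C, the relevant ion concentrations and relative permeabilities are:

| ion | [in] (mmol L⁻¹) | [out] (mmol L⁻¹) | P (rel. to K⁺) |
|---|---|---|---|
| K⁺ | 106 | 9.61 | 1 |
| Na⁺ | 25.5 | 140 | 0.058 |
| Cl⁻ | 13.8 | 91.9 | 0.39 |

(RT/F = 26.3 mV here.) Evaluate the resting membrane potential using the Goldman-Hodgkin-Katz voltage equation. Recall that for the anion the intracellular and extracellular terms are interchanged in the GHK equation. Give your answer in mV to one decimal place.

Vm = 26.3 · ln[(Σ P·[cation]ₒ + Σ P·[anion]ᵢ) / (Σ P·[cation]ᵢ + Σ P·[anion]ₒ)]
Numerator = 1×9.61 + 0.058×140 + 0.39×13.8 = 23.11
Denominator = 1×106 + 0.058×25.5 + 0.39×91.9 = 143.3
Vm = 26.3 · ln(0.16126) = 26.3 × (-1.8247) = -47.99 mV

-48.0 mV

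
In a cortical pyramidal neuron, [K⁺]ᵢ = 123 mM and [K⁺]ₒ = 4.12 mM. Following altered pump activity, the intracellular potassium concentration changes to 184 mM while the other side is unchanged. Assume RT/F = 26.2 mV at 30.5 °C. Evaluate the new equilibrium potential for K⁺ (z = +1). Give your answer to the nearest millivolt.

-100 mV

After the shift: [K⁺]_out = 4.12, [K⁺]_in = 184 mM.
E_new = (26.2/1)·ln(4.12/184) = 26.20 · (-3.7991) = -99.54 mV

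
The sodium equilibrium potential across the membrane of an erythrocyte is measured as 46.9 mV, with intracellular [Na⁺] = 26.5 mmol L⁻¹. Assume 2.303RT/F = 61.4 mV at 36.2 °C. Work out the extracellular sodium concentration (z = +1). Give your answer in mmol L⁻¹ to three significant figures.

Nernst: E = (61.4/1) · log₁₀([out]/[in]), so log₁₀([out]/[in]) = 46.9 × 1 / 61.4 = 0.7638.
[out]/[in] = 10^(0.7638) = 5.806.
[out] = 5.806 × 26.5 = 153.8 mmol L⁻¹.

154 mmol L⁻¹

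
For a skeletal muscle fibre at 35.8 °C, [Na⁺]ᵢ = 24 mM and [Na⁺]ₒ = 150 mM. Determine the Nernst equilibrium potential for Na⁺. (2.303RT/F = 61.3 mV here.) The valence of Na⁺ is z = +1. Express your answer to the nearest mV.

E = (61.3/z) · log₁₀([Na⁺]_out/[Na⁺]_in) with z = +1.
= (61.3/1) · log₁₀(150/24) = 61.30 · log₁₀(6.25)
= 61.30 · (0.7959) = 48.79 mV

49 mV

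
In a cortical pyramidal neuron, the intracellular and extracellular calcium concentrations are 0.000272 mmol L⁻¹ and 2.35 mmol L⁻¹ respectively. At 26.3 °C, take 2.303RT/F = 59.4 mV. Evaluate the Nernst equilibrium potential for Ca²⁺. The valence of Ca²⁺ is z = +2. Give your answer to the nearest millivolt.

E = (59.4/z) · log₁₀([Ca²⁺]_out/[Ca²⁺]_in) with z = +2.
= (59.4/2) · log₁₀(2.35/0.000272) = 29.70 · log₁₀(8640)
= 29.70 · (3.9365) = 116.91 mV

117 mV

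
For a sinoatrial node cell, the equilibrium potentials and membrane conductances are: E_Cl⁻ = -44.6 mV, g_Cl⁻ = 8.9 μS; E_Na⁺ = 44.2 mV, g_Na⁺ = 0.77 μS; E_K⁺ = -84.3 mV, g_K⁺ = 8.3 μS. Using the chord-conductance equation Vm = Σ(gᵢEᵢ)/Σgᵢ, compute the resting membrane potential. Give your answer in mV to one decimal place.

Σ gᵢEᵢ = 8.9·(-44.6) + 0.77·(44.2) + 8.3·(-84.3) = -1062.60
Σ gᵢ = 8.9 + 0.77 + 8.3 = 17.97
Vm = -1062.60 / 17.97 = -59.13 mV

-59.1 mV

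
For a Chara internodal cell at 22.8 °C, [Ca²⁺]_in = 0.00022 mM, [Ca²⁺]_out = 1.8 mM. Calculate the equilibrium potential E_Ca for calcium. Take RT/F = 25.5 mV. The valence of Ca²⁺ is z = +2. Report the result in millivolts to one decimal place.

E = (25.5/z) · ln([Ca²⁺]_out/[Ca²⁺]_in) with z = +2.
= (25.5/2) · ln(1.8/0.00022) = 12.75 · ln(8182)
= 12.75 · (9.0097) = 114.87 mV

114.9 mV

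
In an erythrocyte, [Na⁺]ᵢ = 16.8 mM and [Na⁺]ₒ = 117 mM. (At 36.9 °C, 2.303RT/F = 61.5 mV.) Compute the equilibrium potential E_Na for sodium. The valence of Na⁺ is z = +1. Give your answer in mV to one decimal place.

51.8 mV

E = (61.5/z) · log₁₀([Na⁺]_out/[Na⁺]_in) with z = +1.
= (61.5/1) · log₁₀(117/16.8) = 61.50 · log₁₀(6.964)
= 61.50 · (0.8429) = 51.84 mV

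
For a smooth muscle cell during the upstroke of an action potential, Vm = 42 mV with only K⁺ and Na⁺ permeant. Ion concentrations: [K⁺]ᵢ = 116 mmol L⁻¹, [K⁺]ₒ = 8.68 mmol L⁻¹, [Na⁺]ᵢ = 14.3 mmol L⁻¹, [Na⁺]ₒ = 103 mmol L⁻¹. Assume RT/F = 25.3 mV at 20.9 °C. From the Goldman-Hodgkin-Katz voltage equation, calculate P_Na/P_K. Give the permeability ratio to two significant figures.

Let α = P_Na/P_K. GHK: Vm = 25.3·ln[(Kₒ + α·Naₒ)/(Kᵢ + α·Naᵢ)].
e^(Vm/25.3) = e^(42.0/25.3) = 5.2597
So 5.2597·(Kᵢ + α·Naᵢ) = Kₒ + α·Naₒ → α = (5.2597·116.0 − 8.68) / (103.0 − 5.2597·14.3)
α = (610.1 − 8.68) / (103.0 − 75.21) = 601.4/27.79 = 21.65

22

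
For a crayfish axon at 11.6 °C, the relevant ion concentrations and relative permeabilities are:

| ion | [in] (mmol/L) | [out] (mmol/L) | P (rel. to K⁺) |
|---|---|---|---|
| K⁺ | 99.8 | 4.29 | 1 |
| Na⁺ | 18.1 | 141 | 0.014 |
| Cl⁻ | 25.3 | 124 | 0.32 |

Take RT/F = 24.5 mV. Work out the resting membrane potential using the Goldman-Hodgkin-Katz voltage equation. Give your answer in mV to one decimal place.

-55.7 mV

Vm = 24.5 · ln[(Σ P·[cation]ₒ + Σ P·[anion]ᵢ) / (Σ P·[cation]ᵢ + Σ P·[anion]ₒ)]
Numerator = 1×4.29 + 0.014×141 + 0.32×25.3 = 14.36
Denominator = 1×99.8 + 0.014×18.1 + 0.32×124 = 139.7
Vm = 24.5 · ln(0.10277) = 24.5 × (-2.2753) = -55.74 mV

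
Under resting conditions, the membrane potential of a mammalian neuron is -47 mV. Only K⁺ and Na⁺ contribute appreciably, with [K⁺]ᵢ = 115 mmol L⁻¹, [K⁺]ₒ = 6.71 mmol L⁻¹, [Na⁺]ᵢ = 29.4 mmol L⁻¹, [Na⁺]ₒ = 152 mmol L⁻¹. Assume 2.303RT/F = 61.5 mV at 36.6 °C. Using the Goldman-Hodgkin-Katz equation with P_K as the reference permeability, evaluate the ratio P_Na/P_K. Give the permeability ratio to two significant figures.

Let α = P_Na/P_K. GHK: Vm = 61.5·log₁₀[(Kₒ + α·Naₒ)/(Kᵢ + α·Naᵢ)].
10^(Vm/61.5) = 10^(-47.0/61.5) = 0.1721
So 0.1721·(Kᵢ + α·Naᵢ) = Kₒ + α·Naₒ → α = (0.1721·115.0 − 6.71) / (152.0 − 0.1721·29.4)
α = (19.79 − 6.71) / (152.0 − 5.06) = 13.08/146.9 = 0.08902

0.089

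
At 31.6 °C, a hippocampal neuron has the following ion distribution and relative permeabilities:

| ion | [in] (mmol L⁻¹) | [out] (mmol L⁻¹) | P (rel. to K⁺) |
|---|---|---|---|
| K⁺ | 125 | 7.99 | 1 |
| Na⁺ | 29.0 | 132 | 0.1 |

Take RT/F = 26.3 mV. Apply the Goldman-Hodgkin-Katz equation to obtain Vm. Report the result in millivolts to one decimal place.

-47.3 mV

Vm = 26.3 · ln[(Σ P·[cation]ₒ + Σ P·[anion]ᵢ) / (Σ P·[cation]ᵢ + Σ P·[anion]ₒ)]
Numerator = 1×7.99 + 0.1×132 = 21.19
Denominator = 1×125 + 0.1×29.0 = 127.9
Vm = 26.3 · ln(0.16568) = 26.3 × (-1.7977) = -47.28 mV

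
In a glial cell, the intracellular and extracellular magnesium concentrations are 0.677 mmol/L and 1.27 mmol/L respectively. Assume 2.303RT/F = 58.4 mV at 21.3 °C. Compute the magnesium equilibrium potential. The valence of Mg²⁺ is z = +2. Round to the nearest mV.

8 mV

E = (58.4/z) · log₁₀([Mg²⁺]_out/[Mg²⁺]_in) with z = +2.
= (58.4/2) · log₁₀(1.27/0.677) = 29.20 · log₁₀(1.876)
= 29.20 · (0.2732) = 7.98 mV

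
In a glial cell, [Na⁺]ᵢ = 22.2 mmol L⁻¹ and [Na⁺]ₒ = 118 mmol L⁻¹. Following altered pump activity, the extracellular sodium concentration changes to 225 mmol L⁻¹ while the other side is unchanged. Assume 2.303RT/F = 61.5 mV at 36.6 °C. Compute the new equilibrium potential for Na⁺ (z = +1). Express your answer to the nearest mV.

After the shift: [Na⁺]_out = 225, [Na⁺]_in = 22.2 mmol L⁻¹.
E_new = (61.5/1)·log₁₀(225/22.2) = 61.50 · (1.0058) = 61.86 mV

62 mV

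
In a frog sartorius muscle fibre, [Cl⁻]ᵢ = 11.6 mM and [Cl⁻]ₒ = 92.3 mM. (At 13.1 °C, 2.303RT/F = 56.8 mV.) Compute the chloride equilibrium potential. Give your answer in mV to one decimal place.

-51.2 mV

E = (56.8/z) · log₁₀([Cl⁻]_out/[Cl⁻]_in) with z = -1.
For an anion, dividing by z = -1 reverses the sign.
= (56.8/-1) · log₁₀(92.3/11.6) = -56.80 · log₁₀(7.957)
= -56.80 · (0.9007) = -51.16 mV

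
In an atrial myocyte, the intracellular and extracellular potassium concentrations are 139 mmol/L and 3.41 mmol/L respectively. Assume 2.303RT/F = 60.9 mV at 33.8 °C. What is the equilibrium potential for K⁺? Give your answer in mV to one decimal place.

E = (60.9/z) · log₁₀([K⁺]_out/[K⁺]_in) with z = +1.
= (60.9/1) · log₁₀(3.41/139) = 60.90 · log₁₀(0.02453)
= 60.90 · (-1.6103) = -98.06 mV

-98.1 mV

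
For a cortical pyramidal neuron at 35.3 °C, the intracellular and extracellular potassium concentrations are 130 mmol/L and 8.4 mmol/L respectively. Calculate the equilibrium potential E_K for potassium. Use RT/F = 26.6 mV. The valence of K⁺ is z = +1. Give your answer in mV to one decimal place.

-72.9 mV

E = (26.6/z) · ln([K⁺]_out/[K⁺]_in) with z = +1.
= (26.6/1) · ln(8.4/130) = 26.60 · ln(0.06462)
= 26.60 · (-2.7393) = -72.87 mV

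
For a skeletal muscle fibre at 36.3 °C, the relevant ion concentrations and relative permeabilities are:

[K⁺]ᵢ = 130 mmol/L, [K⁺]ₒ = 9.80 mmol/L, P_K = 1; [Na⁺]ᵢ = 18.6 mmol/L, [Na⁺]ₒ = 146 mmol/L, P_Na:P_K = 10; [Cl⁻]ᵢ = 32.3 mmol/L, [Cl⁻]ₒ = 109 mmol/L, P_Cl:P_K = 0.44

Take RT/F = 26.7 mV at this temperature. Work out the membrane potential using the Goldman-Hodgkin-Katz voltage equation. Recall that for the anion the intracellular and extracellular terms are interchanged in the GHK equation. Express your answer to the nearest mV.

38 mV

Vm = 26.7 · ln[(Σ P·[cation]ₒ + Σ P·[anion]ᵢ) / (Σ P·[cation]ᵢ + Σ P·[anion]ₒ)]
Numerator = 1×9.80 + 10×146 + 0.44×32.3 = 1484
Denominator = 1×130 + 10×18.6 + 0.44×109 = 364
Vm = 26.7 · ln(4.0774) = 26.7 × (1.4055) = 37.53 mV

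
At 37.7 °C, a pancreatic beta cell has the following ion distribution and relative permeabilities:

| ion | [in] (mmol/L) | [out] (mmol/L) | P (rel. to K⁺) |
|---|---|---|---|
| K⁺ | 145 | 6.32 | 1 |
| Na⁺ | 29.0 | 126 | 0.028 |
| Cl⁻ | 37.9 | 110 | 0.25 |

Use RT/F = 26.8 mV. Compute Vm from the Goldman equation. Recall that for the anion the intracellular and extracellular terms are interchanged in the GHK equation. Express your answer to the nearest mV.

-59 mV

Vm = 26.8 · ln[(Σ P·[cation]ₒ + Σ P·[anion]ᵢ) / (Σ P·[cation]ᵢ + Σ P·[anion]ₒ)]
Numerator = 1×6.32 + 0.028×126 + 0.25×37.9 = 19.32
Denominator = 1×145 + 0.028×29.0 + 0.25×110 = 173.3
Vm = 26.8 · ln(0.11149) = 26.8 × (-2.1938) = -58.79 mV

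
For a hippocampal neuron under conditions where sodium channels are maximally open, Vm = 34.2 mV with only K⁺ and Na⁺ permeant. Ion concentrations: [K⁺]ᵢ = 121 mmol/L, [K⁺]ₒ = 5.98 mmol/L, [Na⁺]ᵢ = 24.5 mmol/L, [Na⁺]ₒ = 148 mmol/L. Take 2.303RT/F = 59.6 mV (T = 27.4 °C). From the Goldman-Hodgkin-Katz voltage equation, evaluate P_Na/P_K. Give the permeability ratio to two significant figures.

8.0

Let α = P_Na/P_K. GHK: Vm = 59.6·log₁₀[(Kₒ + α·Naₒ)/(Kᵢ + α·Naᵢ)].
10^(Vm/59.6) = 10^(34.2/59.6) = 3.7482
So 3.7482·(Kᵢ + α·Naᵢ) = Kₒ + α·Naₒ → α = (3.7482·121.0 − 5.98) / (148.0 − 3.7482·24.5)
α = (453.5 − 5.98) / (148.0 − 91.83) = 447.6/56.17 = 7.968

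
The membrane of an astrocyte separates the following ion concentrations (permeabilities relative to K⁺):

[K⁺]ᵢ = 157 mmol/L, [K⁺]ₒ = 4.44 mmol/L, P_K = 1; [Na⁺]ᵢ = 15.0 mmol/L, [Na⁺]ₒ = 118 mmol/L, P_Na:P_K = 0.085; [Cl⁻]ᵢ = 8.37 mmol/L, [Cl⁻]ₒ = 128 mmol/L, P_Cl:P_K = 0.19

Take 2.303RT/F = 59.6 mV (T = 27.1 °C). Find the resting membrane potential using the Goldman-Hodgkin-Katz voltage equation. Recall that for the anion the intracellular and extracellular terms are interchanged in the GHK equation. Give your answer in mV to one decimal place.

Vm = 59.6 · log₁₀[(Σ P·[cation]ₒ + Σ P·[anion]ᵢ) / (Σ P·[cation]ᵢ + Σ P·[anion]ₒ)]
Numerator = 1×4.44 + 0.085×118 + 0.19×8.37 = 16.06
Denominator = 1×157 + 0.085×15.0 + 0.19×128 = 182.6
Vm = 59.6 · log₁₀(0.087956) = 59.6 × (-1.0557) = -62.92 mV

-62.9 mV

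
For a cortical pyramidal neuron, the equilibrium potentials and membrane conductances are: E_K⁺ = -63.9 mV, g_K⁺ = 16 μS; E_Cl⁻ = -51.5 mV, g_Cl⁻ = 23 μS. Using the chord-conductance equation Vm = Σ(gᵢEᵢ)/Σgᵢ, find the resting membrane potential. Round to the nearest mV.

-57 mV

Σ gᵢEᵢ = 16·(-63.9) + 23·(-51.5) = -2206.90
Σ gᵢ = 16 + 23 = 39
Vm = -2206.90 / 39 = -56.59 mV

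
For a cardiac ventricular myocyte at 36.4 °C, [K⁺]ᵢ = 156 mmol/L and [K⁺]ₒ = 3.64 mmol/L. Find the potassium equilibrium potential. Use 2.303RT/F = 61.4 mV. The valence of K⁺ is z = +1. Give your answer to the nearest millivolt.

-100 mV

E = (61.4/z) · log₁₀([K⁺]_out/[K⁺]_in) with z = +1.
= (61.4/1) · log₁₀(3.64/156) = 61.40 · log₁₀(0.02333)
= 61.40 · (-1.6320) = -100.21 mV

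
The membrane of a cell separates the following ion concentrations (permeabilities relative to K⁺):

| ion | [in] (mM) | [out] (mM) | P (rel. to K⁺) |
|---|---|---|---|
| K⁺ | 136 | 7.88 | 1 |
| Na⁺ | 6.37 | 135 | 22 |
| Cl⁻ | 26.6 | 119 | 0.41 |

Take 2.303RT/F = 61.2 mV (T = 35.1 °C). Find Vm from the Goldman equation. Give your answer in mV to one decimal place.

Vm = 61.2 · log₁₀[(Σ P·[cation]ₒ + Σ P·[anion]ᵢ) / (Σ P·[cation]ᵢ + Σ P·[anion]ₒ)]
Numerator = 1×7.88 + 22×135 + 0.41×26.6 = 2989
Denominator = 1×136 + 22×6.37 + 0.41×119 = 324.9
Vm = 61.2 · log₁₀(9.1982) = 61.2 × (0.9637) = 58.98 mV

59.0 mV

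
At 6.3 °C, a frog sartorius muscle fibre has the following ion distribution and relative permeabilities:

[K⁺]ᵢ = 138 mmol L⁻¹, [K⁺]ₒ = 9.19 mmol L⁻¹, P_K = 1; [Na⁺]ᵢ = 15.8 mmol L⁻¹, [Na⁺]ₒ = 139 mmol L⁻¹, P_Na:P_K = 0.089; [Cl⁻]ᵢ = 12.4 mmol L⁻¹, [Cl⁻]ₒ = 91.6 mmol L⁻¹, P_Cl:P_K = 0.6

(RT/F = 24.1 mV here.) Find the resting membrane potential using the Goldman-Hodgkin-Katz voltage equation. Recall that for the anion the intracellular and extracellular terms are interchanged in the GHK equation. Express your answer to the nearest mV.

Vm = 24.1 · ln[(Σ P·[cation]ₒ + Σ P·[anion]ᵢ) / (Σ P·[cation]ᵢ + Σ P·[anion]ₒ)]
Numerator = 1×9.19 + 0.089×139 + 0.6×12.4 = 29
Denominator = 1×138 + 0.089×15.8 + 0.6×91.6 = 194.4
Vm = 24.1 · ln(0.14921) = 24.1 × (-1.9024) = -45.85 mV

-46 mV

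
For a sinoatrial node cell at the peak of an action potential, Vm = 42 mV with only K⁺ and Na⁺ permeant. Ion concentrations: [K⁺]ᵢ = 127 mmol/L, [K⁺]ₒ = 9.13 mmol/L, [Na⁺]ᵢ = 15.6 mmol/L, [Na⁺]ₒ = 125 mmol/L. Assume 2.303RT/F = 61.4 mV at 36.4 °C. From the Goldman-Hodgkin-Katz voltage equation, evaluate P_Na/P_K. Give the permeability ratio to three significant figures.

12.2

Let α = P_Na/P_K. GHK: Vm = 61.4·log₁₀[(Kₒ + α·Naₒ)/(Kᵢ + α·Naᵢ)].
10^(Vm/61.4) = 10^(42.0/61.4) = 4.831
So 4.831·(Kᵢ + α·Naᵢ) = Kₒ + α·Naₒ → α = (4.831·127.0 − 9.13) / (125.0 − 4.831·15.6)
α = (613.5 − 9.13) / (125.0 − 75.36) = 604.4/49.64 = 12.18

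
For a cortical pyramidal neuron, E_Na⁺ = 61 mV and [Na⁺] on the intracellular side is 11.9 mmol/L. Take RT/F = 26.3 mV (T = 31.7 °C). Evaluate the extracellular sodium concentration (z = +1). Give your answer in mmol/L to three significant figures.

121 mmol/L

Nernst: E = (26.3/1) · ln([out]/[in]), so ln([out]/[in]) = 61.0 × 1 / 26.3 = 2.3194.
[out]/[in] = e^(2.3194) = 10.17.
[out] = 10.17 × 11.9 = 121 mmol/L.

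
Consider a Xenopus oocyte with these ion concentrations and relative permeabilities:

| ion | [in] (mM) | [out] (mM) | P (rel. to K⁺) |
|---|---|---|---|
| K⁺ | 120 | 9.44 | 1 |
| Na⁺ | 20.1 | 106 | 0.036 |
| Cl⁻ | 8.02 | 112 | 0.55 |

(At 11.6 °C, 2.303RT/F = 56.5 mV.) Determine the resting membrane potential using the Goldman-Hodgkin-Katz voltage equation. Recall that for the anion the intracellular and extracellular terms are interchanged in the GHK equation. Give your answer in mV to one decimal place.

Vm = 56.5 · log₁₀[(Σ P·[cation]ₒ + Σ P·[anion]ᵢ) / (Σ P·[cation]ᵢ + Σ P·[anion]ₒ)]
Numerator = 1×9.44 + 0.036×106 + 0.55×8.02 = 17.67
Denominator = 1×120 + 0.036×20.1 + 0.55×112 = 182.3
Vm = 56.5 · log₁₀(0.096899) = 56.5 × (-1.0137) = -57.27 mV

-57.3 mV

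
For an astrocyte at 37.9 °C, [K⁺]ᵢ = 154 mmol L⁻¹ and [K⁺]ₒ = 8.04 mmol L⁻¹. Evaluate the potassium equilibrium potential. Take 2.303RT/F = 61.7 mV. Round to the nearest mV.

-79 mV

E = (61.7/z) · log₁₀([K⁺]_out/[K⁺]_in) with z = +1.
= (61.7/1) · log₁₀(8.04/154) = 61.70 · log₁₀(0.05221)
= 61.70 · (-1.2823) = -79.12 mV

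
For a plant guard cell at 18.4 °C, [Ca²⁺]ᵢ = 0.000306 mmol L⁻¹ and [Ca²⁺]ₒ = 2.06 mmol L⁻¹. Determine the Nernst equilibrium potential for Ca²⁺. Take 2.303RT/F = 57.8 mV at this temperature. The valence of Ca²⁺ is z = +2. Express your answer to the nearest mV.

111 mV

E = (57.8/z) · log₁₀([Ca²⁺]_out/[Ca²⁺]_in) with z = +2.
= (57.8/2) · log₁₀(2.06/0.000306) = 28.90 · log₁₀(6732)
= 28.90 · (3.8281) = 110.63 mV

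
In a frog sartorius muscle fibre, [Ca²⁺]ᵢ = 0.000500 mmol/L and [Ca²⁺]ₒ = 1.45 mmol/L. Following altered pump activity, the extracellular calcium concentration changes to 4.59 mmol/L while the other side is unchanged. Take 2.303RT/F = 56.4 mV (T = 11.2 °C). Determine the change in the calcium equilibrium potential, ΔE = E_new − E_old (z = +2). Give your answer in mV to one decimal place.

14.1 mV

E_old = (56.4/2)·log₁₀(1.45/0.000500) = 97.64 mV
E_new = (56.4/2)·log₁₀(4.59/0.000500) = 111.75 mV
ΔE = 111.75 − (97.64) = 14.11 mV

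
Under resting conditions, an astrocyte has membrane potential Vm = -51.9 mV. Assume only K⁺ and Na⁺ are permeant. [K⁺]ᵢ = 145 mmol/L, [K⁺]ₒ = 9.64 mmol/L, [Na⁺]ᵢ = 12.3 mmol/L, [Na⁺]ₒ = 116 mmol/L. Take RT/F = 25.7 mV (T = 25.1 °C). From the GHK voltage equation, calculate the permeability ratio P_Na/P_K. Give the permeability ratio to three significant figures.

0.0840

Let α = P_Na/P_K. GHK: Vm = 25.7·ln[(Kₒ + α·Naₒ)/(Kᵢ + α·Naᵢ)].
e^(Vm/25.7) = e^(-51.9/25.7) = 0.13273
So 0.13273·(Kᵢ + α·Naᵢ) = Kₒ + α·Naₒ → α = (0.13273·145.0 − 9.64) / (116.0 − 0.13273·12.3)
α = (19.25 − 9.64) / (116.0 − 1.633) = 9.606/114.4 = 0.08399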